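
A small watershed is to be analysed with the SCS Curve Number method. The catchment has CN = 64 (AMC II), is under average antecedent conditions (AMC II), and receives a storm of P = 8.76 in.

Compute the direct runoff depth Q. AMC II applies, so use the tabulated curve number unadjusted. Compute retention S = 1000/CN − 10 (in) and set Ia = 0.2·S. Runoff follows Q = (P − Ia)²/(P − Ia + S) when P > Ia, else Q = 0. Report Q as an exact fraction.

Q = 777243/176800 in ≈ 4.396 in

CN(II) = 64; AMC II needs no correction.
Max retention: S = 1000/64 − 10 = 45/8 in (≈ 5.625 in)
Ia = 0.2·(45/8) = 9/8 in ≈ 1.125 in
Since P=8.760 > Ia=1.125: effective rainfall P−Ia = 1527/200 in
Q = (1527/200)²/((1527/200) + 45/8) = (2331729/40000)/(663/50) = 777243/176800 in ≈ 4.396 in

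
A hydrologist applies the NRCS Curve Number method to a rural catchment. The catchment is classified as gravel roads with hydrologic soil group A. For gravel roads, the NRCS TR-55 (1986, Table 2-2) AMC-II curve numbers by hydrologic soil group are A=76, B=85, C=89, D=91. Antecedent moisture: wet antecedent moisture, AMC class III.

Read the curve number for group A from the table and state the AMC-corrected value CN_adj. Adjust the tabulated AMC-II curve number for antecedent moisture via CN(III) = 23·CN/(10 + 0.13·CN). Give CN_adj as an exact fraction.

NRCS table: gravel roads, soil group A → CN(II) = 76
Adjust CN=76 to AMC III: 23·76/(10 + 0.13·76) → 1748 ÷ (497/25) = 43700/497 ≈ 87.928

CN_adj = 43700/497 ≈ 87.928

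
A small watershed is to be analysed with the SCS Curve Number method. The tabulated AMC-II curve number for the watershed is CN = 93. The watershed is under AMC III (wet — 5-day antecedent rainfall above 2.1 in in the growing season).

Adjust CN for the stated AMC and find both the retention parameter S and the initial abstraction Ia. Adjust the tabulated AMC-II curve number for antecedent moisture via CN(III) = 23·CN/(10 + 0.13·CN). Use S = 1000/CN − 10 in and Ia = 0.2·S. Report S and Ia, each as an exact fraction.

S = 700/2139 in ≈ 0.327 in; Ia = 140/2139 in ≈ 0.065 in

Adjust CN=93 to AMC III: 23·93/(10 + 0.13·93) → 2139 ÷ (2209/100) = 213900/2209 ≈ 96.831
Retention S: 1000/CN − 10 with CN=96.831 → S = 700/2139 ≈ 0.327 in
Ia = 0.2S: 0.2·0.327 = 0.065 in (exactly 140/2139)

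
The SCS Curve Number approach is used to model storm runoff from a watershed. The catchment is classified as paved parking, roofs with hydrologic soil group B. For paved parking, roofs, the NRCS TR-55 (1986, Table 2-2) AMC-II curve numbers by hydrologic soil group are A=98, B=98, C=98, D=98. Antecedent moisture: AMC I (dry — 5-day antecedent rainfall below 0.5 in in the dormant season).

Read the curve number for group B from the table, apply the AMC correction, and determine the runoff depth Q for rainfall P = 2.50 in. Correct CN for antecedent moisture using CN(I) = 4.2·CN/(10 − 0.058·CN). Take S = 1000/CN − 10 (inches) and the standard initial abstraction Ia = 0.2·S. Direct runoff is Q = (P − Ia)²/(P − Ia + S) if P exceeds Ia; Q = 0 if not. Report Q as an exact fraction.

Q = 4890605/2446962 in ≈ 1.999 in

NRCS table: paved parking, roofs, soil group B → CN(II) = 98
CN(I) from CN(II)=98: (4.2·98)/(10 − 0.058·98) = 102900/1079 ≈ 95.366
Max retention: S = 1000/(102900/1079) − 10 = 500/1029 in (≈ 0.486 in)
Initial abstraction Ia = S/5 = (500/1029)/5 = 100/1029 ≈ 0.097 in
Excess rainfall: 2.500 − 0.097 = 2.403 in; P > Ia so Q > 0
Q: (4945/2058)² ÷ (5945/2058) = 4890605/2446962 in (≈ 1.999 in)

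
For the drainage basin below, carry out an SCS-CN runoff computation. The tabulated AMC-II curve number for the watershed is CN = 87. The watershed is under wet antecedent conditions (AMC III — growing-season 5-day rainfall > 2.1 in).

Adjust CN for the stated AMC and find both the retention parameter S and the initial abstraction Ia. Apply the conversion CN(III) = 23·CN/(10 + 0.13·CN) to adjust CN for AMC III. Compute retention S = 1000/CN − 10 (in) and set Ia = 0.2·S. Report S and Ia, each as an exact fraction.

S = 1300/2001 in ≈ 0.650 in; Ia = 260/2001 in ≈ 0.130 in

CN(III) from CN(II)=87: (23·87)/(10 + 0.13·87) = 200100/2131 ≈ 93.900
Max retention: S = 1000/(200100/2131) − 10 = 1300/2001 in (≈ 0.650 in)
Initial abstraction Ia = S/5 = (1300/2001)/5 = 260/2001 ≈ 0.130 in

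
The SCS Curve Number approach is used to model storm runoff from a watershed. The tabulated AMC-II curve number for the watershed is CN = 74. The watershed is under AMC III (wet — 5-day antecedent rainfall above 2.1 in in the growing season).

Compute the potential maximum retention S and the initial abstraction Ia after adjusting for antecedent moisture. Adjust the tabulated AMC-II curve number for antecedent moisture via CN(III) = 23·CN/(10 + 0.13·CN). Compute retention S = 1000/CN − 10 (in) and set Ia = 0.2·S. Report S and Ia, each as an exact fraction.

S = 1300/851 in ≈ 1.528 in; Ia = 260/851 in ≈ 0.306 in

Adjust CN=74 to AMC III: 23·74/(10 + 0.13·74) → 1702 ÷ (981/50) = 85100/981 ≈ 86.748
Max retention: S = 1000/(85100/981) − 10 = 1300/851 in (≈ 1.528 in)
Initial abstraction Ia = S/5 = (1300/851)/5 = 260/851 ≈ 0.306 in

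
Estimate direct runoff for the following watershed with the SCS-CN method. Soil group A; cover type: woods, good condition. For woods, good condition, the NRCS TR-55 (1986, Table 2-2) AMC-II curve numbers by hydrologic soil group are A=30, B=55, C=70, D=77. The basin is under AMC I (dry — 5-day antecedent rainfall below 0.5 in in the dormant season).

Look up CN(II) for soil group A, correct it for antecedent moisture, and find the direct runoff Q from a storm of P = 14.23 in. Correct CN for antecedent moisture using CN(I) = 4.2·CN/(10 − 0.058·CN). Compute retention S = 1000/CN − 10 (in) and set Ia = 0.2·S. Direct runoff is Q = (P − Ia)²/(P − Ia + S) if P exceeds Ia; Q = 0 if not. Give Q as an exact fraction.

NRCS table: woods, good condition, soil group A → CN(II) = 30
Dry (AMC I): CN(I) = 4.2·30/(10 − 0.058·30) = 126/(413/50) = 900/59 ≈ 15.254
Retention S: 1000/CN − 10 with CN=15.254 → S = 500/9 ≈ 55.556 in
Initial abstraction Ia = S/5 = (500/9)/5 = 100/9 ≈ 11.111 in
P − Ia = 14.230 − 11.111 = 2807/900 ≈ 3.119 in (> 0, runoff occurs)
Runoff Q = (P−Ia)²/(P−Ia+S) = (3.119)²/(3.119+55.556) = 7879249/47526300 ≈ 0.166 in

Q = 7879249/47526300 in ≈ 0.166 in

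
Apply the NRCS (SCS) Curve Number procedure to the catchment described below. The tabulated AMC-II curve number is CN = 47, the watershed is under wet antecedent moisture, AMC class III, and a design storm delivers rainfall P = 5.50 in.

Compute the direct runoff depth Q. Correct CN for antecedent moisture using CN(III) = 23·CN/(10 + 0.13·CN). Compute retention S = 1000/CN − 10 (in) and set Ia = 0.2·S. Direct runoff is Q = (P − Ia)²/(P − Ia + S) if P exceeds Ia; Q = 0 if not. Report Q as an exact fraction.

Q = 95472441/44042102 in ≈ 2.168 in

CN(III) from CN(II)=47: (23·47)/(10 + 0.13·47) = 108100/1611 ≈ 67.101
S = 1000/(108100/1611) − 10 = 5300/1081 in ≈ 4.903 in
Ia = 0.2S: 0.2·4.903 = 0.981 in (exactly 1060/1081)
P − Ia = 5.500 − 0.981 = 9771/2162 ≈ 4.519 in (> 0, runoff occurs)
Q: (9771/2162)² ÷ (20371/2162) = 95472441/44042102 in (≈ 2.168 in)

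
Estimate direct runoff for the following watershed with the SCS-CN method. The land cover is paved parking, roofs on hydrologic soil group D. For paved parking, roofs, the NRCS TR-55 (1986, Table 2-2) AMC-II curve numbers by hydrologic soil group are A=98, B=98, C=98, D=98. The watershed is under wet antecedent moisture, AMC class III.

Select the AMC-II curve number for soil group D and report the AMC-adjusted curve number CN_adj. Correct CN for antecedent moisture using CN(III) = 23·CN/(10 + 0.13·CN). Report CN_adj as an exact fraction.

CN_adj = 112700/1137 ≈ 99.120

NRCS table: paved parking, roofs, soil group D → CN(II) = 98
Wet (AMC III): CN(III) = 23·98/(10 + 0.13·98) = 2254/(1137/50) = 112700/1137 ≈ 99.120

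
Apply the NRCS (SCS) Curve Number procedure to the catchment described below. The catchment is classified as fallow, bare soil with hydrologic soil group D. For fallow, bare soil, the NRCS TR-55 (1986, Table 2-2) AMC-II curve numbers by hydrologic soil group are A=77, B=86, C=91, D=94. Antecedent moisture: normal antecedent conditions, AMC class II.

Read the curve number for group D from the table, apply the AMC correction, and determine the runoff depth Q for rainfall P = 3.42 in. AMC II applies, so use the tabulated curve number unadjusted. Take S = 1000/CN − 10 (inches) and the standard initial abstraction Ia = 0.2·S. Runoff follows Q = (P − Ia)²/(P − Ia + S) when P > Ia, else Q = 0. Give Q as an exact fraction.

Q = 19953723/7235650 in ≈ 2.758 in

NRCS table: fallow, bare soil, soil group D → CN(II) = 94
Average conditions: CN = 94 (no AMC adjustment).
S = 1000/94 − 10 = 30/47 in ≈ 0.638 in
Ia = 0.2·(30/47) = 6/47 in ≈ 0.128 in
P − Ia = 3.420 − 0.128 = 7737/2350 ≈ 3.292 in (> 0, runoff occurs)
Runoff Q = (P−Ia)²/(P−Ia+S) = (3.292)²/(3.292+0.638) = 19953723/7235650 ≈ 2.758 in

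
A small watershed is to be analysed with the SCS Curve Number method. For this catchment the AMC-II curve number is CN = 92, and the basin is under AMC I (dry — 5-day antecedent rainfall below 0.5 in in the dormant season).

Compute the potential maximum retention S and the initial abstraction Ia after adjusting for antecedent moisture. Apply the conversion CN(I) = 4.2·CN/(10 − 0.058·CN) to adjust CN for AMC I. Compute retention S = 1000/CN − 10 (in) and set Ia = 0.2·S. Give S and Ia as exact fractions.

S = 1000/483 in ≈ 2.070 in; Ia = 200/483 in ≈ 0.414 in

CN(I) from CN(II)=92: (4.2·92)/(10 − 0.058·92) = 48300/583 ≈ 82.847
S = 1000/(48300/583) − 10 = 1000/483 in ≈ 2.070 in
Initial abstraction Ia = S/5 = (1000/483)/5 = 200/483 ≈ 0.414 in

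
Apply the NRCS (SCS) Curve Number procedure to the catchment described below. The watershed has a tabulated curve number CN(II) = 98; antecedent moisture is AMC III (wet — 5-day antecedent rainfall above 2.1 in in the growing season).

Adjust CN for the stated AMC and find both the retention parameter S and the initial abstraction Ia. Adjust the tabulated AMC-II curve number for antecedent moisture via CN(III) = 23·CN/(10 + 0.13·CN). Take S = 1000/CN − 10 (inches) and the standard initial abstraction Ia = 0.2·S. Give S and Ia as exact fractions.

S = 100/1127 in ≈ 0.089 in; Ia = 20/1127 in ≈ 0.018 in

CN(III) from CN(II)=98: (23·98)/(10 + 0.13·98) = 112700/1137 ≈ 99.120
S = 1000/(112700/1137) − 10 = 100/1127 in ≈ 0.089 in
Initial abstraction Ia = S/5 = (100/1127)/5 = 20/1127 ≈ 0.018 in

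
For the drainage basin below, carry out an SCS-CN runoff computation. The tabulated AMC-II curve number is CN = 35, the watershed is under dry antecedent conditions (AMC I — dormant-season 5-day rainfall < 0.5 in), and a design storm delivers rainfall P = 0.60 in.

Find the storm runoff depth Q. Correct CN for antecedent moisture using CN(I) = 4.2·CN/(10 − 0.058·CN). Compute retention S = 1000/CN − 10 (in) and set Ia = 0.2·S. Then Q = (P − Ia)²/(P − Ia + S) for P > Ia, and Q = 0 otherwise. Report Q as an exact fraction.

Adjust CN=35 to AMC I: 4.2·35/(10 − 0.058·35) → 147 ÷ (797/100) = 14700/797 ≈ 18.444
S = 1000/(14700/797) − 10 = 6500/147 in ≈ 44.218 in
Initial abstraction Ia = S/5 = (6500/147)/5 = 1300/147 ≈ 8.844 in
P = 0.600 ≤ Ia = 8.844 in: entire storm abstracted, Q = 0.

Q = 0 in ≈ 0.000 in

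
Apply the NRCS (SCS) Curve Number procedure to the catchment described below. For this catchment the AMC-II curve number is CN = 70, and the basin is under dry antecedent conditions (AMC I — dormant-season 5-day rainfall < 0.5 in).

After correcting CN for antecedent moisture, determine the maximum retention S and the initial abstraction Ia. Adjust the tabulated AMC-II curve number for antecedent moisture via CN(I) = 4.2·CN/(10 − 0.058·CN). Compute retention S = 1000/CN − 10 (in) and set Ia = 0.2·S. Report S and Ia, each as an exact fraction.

S = 500/49 in ≈ 10.204 in; Ia = 100/49 in ≈ 2.041 in

CN(I) from CN(II)=70: (4.2·70)/(10 − 0.058·70) = 4900/99 ≈ 49.495
S = 1000/(4900/99) − 10 = 500/49 in ≈ 10.204 in
Initial abstraction Ia = S/5 = (500/49)/5 = 100/49 ≈ 2.041 in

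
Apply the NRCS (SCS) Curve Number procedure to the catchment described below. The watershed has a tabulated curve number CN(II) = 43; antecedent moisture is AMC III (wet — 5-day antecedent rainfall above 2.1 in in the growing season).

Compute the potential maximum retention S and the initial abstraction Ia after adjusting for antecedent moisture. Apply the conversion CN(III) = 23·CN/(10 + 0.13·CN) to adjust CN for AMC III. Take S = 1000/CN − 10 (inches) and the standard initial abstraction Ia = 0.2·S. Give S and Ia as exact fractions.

S = 5700/989 in ≈ 5.763 in; Ia = 1140/989 in ≈ 1.153 in

CN(III) from CN(II)=43: (23·43)/(10 + 0.13·43) = 98900/1559 ≈ 63.438
Max retention: S = 1000/(98900/1559) − 10 = 5700/989 in (≈ 5.763 in)
Ia = 0.2S: 0.2·5.763 = 1.153 in (exactly 1140/989)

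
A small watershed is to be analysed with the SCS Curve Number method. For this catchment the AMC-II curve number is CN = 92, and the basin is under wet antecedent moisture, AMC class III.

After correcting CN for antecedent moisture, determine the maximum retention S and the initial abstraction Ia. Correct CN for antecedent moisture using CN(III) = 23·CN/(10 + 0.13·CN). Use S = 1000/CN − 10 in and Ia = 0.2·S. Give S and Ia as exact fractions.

S = 200/529 in ≈ 0.378 in; Ia = 40/529 in ≈ 0.076 in

CN(III) from CN(II)=92: (23·92)/(10 + 0.13·92) = 52900/549 ≈ 96.357
S = 1000/(52900/549) − 10 = 200/529 in ≈ 0.378 in
Initial abstraction Ia = S/5 = (200/529)/5 = 40/529 ≈ 0.076 in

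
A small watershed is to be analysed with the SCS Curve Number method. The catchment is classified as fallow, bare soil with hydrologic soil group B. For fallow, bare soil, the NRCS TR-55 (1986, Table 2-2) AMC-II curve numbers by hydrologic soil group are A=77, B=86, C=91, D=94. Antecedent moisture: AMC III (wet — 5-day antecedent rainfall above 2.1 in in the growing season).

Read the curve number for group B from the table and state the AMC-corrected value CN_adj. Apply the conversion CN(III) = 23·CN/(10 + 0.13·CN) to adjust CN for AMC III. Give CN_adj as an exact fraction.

NRCS table: fallow, bare soil, soil group B → CN(II) = 86
Wet (AMC III): CN(III) = 23·86/(10 + 0.13·86) = 1978/(1059/50) = 98900/1059 ≈ 93.390

CN_adj = 98900/1059 ≈ 93.390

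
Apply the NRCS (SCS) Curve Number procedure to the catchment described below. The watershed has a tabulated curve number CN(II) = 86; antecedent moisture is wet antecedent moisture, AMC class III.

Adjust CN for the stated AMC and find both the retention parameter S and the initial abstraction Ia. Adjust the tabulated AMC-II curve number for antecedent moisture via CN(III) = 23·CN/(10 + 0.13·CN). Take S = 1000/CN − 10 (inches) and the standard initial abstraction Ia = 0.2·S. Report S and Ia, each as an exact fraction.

S = 700/989 in ≈ 0.708 in; Ia = 140/989 in ≈ 0.142 in

Adjust CN=86 to AMC III: 23·86/(10 + 0.13·86) → 1978 ÷ (1059/50) = 98900/1059 ≈ 93.390
Max retention: S = 1000/(98900/1059) − 10 = 700/989 in (≈ 0.708 in)
Initial abstraction Ia = S/5 = (700/989)/5 = 140/989 ≈ 0.142 in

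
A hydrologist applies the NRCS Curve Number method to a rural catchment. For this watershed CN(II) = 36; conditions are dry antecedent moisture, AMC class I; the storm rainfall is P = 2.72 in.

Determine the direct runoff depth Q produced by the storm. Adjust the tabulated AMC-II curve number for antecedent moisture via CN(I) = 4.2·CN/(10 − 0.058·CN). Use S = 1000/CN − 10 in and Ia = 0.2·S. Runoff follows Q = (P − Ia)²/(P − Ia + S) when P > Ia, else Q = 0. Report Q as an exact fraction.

Adjust CN=36 to AMC I: 4.2·36/(10 − 0.058·36) → (756/5) ÷ (989/125) = 18900/989 ≈ 19.110
Retention S: 1000/CN − 10 with CN=19.110 → S = 8000/189 ≈ 42.328 in
Initial abstraction Ia = S/5 = (8000/189)/5 = 1600/189 ≈ 8.466 in
P = 2.720 ≤ Ia = 8.466 in: entire storm abstracted, Q = 0.

Q = 0 in ≈ 0.000 in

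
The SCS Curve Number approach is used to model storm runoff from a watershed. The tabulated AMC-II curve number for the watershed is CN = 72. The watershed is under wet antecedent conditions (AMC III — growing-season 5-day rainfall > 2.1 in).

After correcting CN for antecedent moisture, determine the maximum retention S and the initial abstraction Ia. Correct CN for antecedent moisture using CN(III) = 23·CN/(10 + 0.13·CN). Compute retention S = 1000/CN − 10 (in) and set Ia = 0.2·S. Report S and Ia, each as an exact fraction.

S = 350/207 in ≈ 1.691 in; Ia = 70/207 in ≈ 0.338 in

Adjust CN=72 to AMC III: 23·72/(10 + 0.13·72) → 1656 ÷ (484/25) = 10350/121 ≈ 85.537
S = 1000/(10350/121) − 10 = 350/207 in ≈ 1.691 in
Ia = 0.2·(350/207) = 70/207 in ≈ 0.338 in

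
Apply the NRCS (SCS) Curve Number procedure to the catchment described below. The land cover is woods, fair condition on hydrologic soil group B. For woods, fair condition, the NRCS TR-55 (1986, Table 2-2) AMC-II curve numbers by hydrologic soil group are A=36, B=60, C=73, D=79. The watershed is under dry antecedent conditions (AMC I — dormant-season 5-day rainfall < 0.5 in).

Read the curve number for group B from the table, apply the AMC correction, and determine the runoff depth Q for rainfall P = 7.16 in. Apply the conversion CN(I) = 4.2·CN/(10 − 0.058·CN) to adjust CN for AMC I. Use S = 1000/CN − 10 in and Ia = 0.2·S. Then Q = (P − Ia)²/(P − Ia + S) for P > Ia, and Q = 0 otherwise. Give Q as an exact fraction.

NRCS table: woods, fair condition, soil group B → CN(II) = 60
Adjust CN=60 to AMC I: 4.2·60/(10 − 0.058·60) → 252 ÷ (163/25) = 6300/163 ≈ 38.650
Retention S: 1000/CN − 10 with CN=38.650 → S = 1000/63 ≈ 15.873 in
Ia = 0.2·(1000/63) = 200/63 in ≈ 3.175 in
P − Ia = 7.160 − 3.175 = 6277/1575 ≈ 3.985 in (> 0, runoff occurs)
Runoff Q = (P−Ia)²/(P−Ia+S) = (3.985)²/(3.985+15.873) = 39400729/49261275 ≈ 0.800 in

Q = 39400729/49261275 in ≈ 0.800 in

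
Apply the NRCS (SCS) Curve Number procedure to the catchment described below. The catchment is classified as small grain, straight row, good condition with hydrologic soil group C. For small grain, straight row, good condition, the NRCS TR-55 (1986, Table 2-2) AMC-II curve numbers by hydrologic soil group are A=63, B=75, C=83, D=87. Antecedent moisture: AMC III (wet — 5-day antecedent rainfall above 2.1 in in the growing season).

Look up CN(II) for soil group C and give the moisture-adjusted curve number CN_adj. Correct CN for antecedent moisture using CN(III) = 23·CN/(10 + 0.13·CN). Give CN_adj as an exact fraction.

CN_adj = 190900/2079 ≈ 91.823

NRCS table: small grain, straight row, good condition, soil group C → CN(II) = 83
CN(III) from CN(II)=83: (23·83)/(10 + 0.13·83) = 190900/2079 ≈ 91.823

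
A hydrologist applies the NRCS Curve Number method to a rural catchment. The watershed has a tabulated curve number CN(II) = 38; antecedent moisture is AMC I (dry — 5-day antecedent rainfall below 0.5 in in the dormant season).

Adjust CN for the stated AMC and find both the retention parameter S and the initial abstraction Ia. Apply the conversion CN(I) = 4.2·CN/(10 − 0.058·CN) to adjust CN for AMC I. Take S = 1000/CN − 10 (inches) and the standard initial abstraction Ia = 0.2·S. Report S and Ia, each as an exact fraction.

S = 15500/399 in ≈ 38.847 in; Ia = 3100/399 in ≈ 7.769 in

CN(I) from CN(II)=38: (4.2·38)/(10 − 0.058·38) = 39900/1949 ≈ 20.472
Retention S: 1000/CN − 10 with CN=20.472 → S = 15500/399 ≈ 38.847 in
Ia = 0.2S: 0.2·38.847 = 7.769 in (exactly 3100/399)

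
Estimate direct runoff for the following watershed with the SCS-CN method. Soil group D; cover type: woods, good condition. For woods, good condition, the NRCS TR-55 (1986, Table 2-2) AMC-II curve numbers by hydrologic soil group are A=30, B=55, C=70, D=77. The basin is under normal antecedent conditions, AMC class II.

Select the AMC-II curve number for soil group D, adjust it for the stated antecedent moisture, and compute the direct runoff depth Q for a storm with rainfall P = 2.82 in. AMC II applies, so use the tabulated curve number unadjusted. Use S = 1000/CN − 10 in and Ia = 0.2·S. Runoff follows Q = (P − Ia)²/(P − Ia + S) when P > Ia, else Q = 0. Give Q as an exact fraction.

Q = 73222249/77219450 in ≈ 0.948 in

NRCS table: woods, good condition, soil group D → CN(II) = 77
CN(II) = 77; AMC II needs no correction.
Max retention: S = 1000/77 − 10 = 230/77 in (≈ 2.987 in)
Initial abstraction Ia = S/5 = (230/77)/5 = 46/77 ≈ 0.597 in
P − Ia = 2.820 − 0.597 = 8557/3850 ≈ 2.223 in (> 0, runoff occurs)
Runoff Q = (P−Ia)²/(P−Ia+S) = (2.223)²/(2.223+2.987) = 73222249/77219450 ≈ 0.948 in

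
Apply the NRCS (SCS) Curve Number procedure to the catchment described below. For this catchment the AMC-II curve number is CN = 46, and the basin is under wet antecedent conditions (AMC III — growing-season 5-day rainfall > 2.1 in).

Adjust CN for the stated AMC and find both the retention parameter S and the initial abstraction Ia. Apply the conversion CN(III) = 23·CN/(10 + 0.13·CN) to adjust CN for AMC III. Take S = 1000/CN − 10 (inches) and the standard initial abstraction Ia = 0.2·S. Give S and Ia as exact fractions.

Wet (AMC III): CN(III) = 23·46/(10 + 0.13·46) = 1058/(799/50) = 52900/799 ≈ 66.208
Retention S: 1000/CN − 10 with CN=66.208 → S = 2700/529 ≈ 5.104 in
Initial abstraction Ia = S/5 = (2700/529)/5 = 540/529 ≈ 1.021 in

S = 2700/529 in ≈ 5.104 in; Ia = 540/529 in ≈ 1.021 in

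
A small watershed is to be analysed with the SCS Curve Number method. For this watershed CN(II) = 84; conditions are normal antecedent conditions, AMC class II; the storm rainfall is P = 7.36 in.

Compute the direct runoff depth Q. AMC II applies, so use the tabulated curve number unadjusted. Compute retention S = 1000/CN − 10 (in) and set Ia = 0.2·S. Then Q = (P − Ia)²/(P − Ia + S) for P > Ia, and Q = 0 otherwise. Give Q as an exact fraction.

Q = 1678112/306075 in ≈ 5.483 in

AMC II — tabulated CN = 84 applies directly.
S = 1000/84 − 10 = 40/21 in ≈ 1.905 in
Ia = 0.2·(40/21) = 8/21 in ≈ 0.381 in
P − Ia = 7.360 − 0.381 = 3664/525 ≈ 6.979 in (> 0, runoff occurs)
Q = (3664/525)²/((3664/525) + 40/21) = (13424896/275625)/(4664/525) = 1678112/306075 in ≈ 5.483 in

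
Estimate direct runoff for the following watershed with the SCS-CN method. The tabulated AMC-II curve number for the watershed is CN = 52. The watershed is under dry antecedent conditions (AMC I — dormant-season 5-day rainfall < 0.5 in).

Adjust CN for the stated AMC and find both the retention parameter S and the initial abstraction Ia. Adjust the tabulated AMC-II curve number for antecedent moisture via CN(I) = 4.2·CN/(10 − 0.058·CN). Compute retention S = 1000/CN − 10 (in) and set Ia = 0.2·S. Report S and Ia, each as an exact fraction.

S = 2000/91 in ≈ 21.978 in; Ia = 400/91 in ≈ 4.396 in

Dry (AMC I): CN(I) = 4.2·52/(10 − 0.058·52) = (1092/5)/(873/125) = 9100/291 ≈ 31.271
Max retention: S = 1000/(9100/291) − 10 = 2000/91 in (≈ 21.978 in)
Initial abstraction Ia = S/5 = (2000/91)/5 = 400/91 ≈ 4.396 in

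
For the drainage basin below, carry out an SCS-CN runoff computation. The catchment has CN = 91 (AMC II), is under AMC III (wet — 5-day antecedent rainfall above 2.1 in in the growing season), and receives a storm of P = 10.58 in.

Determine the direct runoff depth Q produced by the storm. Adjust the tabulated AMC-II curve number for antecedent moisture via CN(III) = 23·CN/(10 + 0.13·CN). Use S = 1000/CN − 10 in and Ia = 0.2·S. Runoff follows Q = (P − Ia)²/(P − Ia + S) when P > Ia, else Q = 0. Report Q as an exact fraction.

Wet (AMC III): CN(III) = 23·91/(10 + 0.13·91) = 2093/(2183/100) = 209300/2183 ≈ 95.877
S = 1000/(209300/2183) − 10 = 900/2093 in ≈ 0.430 in
Initial abstraction Ia = S/5 = (900/2093)/5 = 180/2093 ≈ 0.086 in
Excess rainfall: 10.580 − 0.086 = 10.494 in; P > Ia so Q > 0
Q = (1098197/104650)²/((1098197/104650) + 900/2093) = (1206036650809/10951622500)/(1143197/104650) = 1206036650809/119635566050 in ≈ 10.081 in

Q = 1206036650809/119635566050 in ≈ 10.081 in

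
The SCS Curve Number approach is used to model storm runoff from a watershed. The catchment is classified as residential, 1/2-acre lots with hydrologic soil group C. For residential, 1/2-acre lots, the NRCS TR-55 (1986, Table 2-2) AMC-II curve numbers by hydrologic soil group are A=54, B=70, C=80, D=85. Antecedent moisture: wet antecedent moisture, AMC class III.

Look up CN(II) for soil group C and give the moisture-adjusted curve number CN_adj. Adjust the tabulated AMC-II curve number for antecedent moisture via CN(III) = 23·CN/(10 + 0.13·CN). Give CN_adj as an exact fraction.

CN_adj = 4600/51 ≈ 90.196

NRCS table: residential, 1/2-acre lots, soil group C → CN(II) = 80
Wet (AMC III): CN(III) = 23·80/(10 + 0.13·80) = 1840/(102/5) = 4600/51 ≈ 90.196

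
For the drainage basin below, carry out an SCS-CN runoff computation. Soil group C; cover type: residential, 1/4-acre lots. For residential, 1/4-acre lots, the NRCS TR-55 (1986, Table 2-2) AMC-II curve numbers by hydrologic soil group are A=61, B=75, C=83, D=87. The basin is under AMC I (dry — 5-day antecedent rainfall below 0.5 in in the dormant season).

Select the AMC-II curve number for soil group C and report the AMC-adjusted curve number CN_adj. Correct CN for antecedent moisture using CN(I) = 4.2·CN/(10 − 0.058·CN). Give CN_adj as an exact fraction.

CN_adj = 174300/2593 ≈ 67.219

NRCS table: residential, 1/4-acre lots, soil group C → CN(II) = 83
Dry (AMC I): CN(I) = 4.2·83/(10 − 0.058·83) = (1743/5)/(2593/500) = 174300/2593 ≈ 67.219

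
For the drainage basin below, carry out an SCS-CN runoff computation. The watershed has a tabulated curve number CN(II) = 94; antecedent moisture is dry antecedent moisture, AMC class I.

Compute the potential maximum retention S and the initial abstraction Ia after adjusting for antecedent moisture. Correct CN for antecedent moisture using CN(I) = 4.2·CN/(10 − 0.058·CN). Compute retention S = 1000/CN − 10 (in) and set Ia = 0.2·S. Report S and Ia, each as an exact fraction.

Adjust CN=94 to AMC I: 4.2·94/(10 − 0.058·94) → (1974/5) ÷ (1137/250) = 32900/379 ≈ 86.807
Retention S: 1000/CN − 10 with CN=86.807 → S = 500/329 ≈ 1.520 in
Ia = 0.2·(500/329) = 100/329 in ≈ 0.304 in

S = 500/329 in ≈ 1.520 in; Ia = 100/329 in ≈ 0.304 in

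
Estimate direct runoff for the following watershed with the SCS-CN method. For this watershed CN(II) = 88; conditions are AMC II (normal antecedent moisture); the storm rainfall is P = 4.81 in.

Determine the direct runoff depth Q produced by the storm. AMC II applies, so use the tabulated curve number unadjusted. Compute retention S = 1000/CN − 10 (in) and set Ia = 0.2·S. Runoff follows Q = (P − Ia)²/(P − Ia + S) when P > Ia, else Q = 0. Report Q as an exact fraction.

Q = 24910081/7140100 in ≈ 3.489 in

AMC II — tabulated CN = 88 applies directly.
S = 1000/88 − 10 = 15/11 in ≈ 1.364 in
Ia = 0.2S: 0.2·1.364 = 0.273 in (exactly 3/11)
P − Ia = 4.810 − 0.273 = 4991/1100 ≈ 4.537 in (> 0, runoff occurs)
Q = (4991/1100)²/((4991/1100) + 15/11) = (24910081/1210000)/(6491/1100) = 24910081/7140100 in ≈ 3.489 in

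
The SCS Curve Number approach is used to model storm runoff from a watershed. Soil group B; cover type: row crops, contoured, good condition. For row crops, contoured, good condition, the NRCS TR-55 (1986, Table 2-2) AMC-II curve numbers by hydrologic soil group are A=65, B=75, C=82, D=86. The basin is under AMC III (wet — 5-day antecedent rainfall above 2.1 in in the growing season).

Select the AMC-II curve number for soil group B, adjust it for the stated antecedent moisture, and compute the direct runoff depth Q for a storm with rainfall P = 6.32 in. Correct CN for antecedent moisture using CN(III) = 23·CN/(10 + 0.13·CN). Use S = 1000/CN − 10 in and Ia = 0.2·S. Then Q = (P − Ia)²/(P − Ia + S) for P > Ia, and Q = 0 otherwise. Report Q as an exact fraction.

NRCS table: row crops, contoured, good condition, soil group B → CN(II) = 75
Wet (AMC III): CN(III) = 23·75/(10 + 0.13·75) = 1725/(79/4) = 6900/79 ≈ 87.342
S = 1000/(6900/79) − 10 = 100/69 in ≈ 1.449 in
Ia = 0.2·(100/69) = 20/69 in ≈ 0.290 in
Since P=6.320 > Ia=0.290: effective rainfall P−Ia = 10402/1725 in
Q = (10402/1725)²/((10402/1725) + 100/69) = (108201604/2975625)/(12902/1725) = 54100802/11127975 in ≈ 4.862 in

Q = 54100802/11127975 in ≈ 4.862 in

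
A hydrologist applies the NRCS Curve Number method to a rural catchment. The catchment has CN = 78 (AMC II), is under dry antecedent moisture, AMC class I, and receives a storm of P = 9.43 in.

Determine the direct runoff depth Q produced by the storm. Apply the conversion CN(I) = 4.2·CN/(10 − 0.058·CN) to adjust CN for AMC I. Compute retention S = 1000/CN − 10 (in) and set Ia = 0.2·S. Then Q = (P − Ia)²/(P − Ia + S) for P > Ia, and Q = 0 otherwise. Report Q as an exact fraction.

CN(I) from CN(II)=78: (4.2·78)/(10 − 0.058·78) = 81900/1369 ≈ 59.825
Max retention: S = 1000/(81900/1369) − 10 = 5500/819 in (≈ 6.716 in)
Ia = 0.2·(5500/819) = 1100/819 in ≈ 1.343 in
P − Ia = 9.430 − 1.343 = 662317/81900 ≈ 8.087 in (> 0, runoff occurs)
Runoff Q = (P−Ia)²/(P−Ia+S) = (8.087)²/(8.087+6.716) = 438663808489/99288762300 ≈ 4.418 in

Q = 438663808489/99288762300 in ≈ 4.418 in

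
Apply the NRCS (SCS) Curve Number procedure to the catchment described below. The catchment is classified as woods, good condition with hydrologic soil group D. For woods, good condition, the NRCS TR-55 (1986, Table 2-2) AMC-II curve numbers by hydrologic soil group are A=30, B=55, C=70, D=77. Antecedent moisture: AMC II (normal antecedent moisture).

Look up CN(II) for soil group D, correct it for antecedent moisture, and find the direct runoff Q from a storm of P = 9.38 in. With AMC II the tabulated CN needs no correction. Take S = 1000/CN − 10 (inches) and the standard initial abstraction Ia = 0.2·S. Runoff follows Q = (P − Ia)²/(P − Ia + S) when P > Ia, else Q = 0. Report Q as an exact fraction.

NRCS table: woods, good condition, soil group D → CN(II) = 77
AMC II — tabulated CN = 77 applies directly.
Max retention: S = 1000/77 − 10 = 230/77 in (≈ 2.987 in)
Ia = 0.2·(230/77) = 46/77 in ≈ 0.597 in
P − Ia = 9.380 − 0.597 = 33813/3850 ≈ 8.783 in (> 0, runoff occurs)
Q = (33813/3850)²/((33813/3850) + 230/77) = (1143318969/14822500)/(45313/3850) = 1143318969/174455050 in ≈ 6.554 in

Q = 1143318969/174455050 in ≈ 6.554 in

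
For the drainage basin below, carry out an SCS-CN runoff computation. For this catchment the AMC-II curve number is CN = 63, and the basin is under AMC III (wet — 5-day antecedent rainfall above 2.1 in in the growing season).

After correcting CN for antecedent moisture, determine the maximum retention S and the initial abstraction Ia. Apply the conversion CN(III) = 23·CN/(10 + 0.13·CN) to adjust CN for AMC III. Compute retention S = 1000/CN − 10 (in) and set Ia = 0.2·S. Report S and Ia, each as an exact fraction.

Wet (AMC III): CN(III) = 23·63/(10 + 0.13·63) = 1449/(1819/100) = 144900/1819 ≈ 79.659
S = 1000/(144900/1819) − 10 = 3700/1449 in ≈ 2.553 in
Ia = 0.2S: 0.2·2.553 = 0.511 in (exactly 740/1449)

S = 3700/1449 in ≈ 2.553 in; Ia = 740/1449 in ≈ 0.511 in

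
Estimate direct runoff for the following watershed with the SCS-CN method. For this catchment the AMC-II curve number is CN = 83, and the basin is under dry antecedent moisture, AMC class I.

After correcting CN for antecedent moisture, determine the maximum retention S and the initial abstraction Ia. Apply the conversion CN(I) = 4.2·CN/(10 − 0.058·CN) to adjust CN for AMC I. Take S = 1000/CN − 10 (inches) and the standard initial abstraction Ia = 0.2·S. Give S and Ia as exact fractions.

Adjust CN=83 to AMC I: 4.2·83/(10 − 0.058·83) → (1743/5) ÷ (2593/500) = 174300/2593 ≈ 67.219
Max retention: S = 1000/(174300/2593) − 10 = 8500/1743 in (≈ 4.877 in)
Ia = 0.2·(8500/1743) = 1700/1743 in ≈ 0.975 in

S = 8500/1743 in ≈ 4.877 in; Ia = 1700/1743 in ≈ 0.975 in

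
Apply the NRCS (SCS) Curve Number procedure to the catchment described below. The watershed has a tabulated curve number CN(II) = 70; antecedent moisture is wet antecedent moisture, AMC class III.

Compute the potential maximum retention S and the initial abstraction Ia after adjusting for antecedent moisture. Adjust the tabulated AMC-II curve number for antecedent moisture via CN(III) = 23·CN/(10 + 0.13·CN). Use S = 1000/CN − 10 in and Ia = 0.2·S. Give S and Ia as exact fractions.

Wet (AMC III): CN(III) = 23·70/(10 + 0.13·70) = 1610/(191/10) = 16100/191 ≈ 84.293
Retention S: 1000/CN − 10 with CN=84.293 → S = 300/161 ≈ 1.863 in
Initial abstraction Ia = S/5 = (300/161)/5 = 60/161 ≈ 0.373 in

S = 300/161 in ≈ 1.863 in; Ia = 60/161 in ≈ 0.373 in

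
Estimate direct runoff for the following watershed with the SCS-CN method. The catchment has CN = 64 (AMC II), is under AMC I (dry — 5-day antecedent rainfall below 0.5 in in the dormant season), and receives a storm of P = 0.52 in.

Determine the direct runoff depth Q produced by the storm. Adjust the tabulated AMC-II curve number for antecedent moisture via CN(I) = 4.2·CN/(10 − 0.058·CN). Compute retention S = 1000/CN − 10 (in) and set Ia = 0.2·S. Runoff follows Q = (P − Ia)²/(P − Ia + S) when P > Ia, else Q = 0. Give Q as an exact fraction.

CN(I) from CN(II)=64: (4.2·64)/(10 − 0.058·64) = 5600/131 ≈ 42.748
Max retention: S = 1000/(5600/131) − 10 = 375/28 in (≈ 13.393 in)
Ia = 0.2·(375/28) = 75/28 in ≈ 2.679 in
P = 0.520 ≤ Ia = 2.679 in: entire storm abstracted, Q = 0.

Q = 0 in ≈ 0.000 in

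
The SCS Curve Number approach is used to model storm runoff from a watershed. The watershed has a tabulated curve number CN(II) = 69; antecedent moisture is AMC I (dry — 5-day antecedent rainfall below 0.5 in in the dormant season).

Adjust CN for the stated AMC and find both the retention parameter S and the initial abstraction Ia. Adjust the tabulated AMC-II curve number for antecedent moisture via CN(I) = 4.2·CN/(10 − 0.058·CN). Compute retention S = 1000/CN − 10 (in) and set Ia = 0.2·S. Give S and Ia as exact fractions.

S = 15500/1449 in ≈ 10.697 in; Ia = 3100/1449 in ≈ 2.139 in

CN(I) from CN(II)=69: (4.2·69)/(10 − 0.058·69) = 144900/2999 ≈ 48.316
S = 1000/(144900/2999) − 10 = 15500/1449 in ≈ 10.697 in
Ia = 0.2S: 0.2·10.697 = 2.139 in (exactly 3100/1449)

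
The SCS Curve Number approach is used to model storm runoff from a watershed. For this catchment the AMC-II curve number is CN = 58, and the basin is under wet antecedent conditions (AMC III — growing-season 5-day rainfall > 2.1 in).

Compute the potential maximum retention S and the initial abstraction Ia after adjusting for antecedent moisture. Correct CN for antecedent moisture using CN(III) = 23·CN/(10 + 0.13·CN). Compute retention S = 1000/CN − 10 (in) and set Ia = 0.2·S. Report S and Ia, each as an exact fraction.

S = 2100/667 in ≈ 3.148 in; Ia = 420/667 in ≈ 0.630 in

CN(III) from CN(II)=58: (23·58)/(10 + 0.13·58) = 66700/877 ≈ 76.055
Retention S: 1000/CN − 10 with CN=76.055 → S = 2100/667 ≈ 3.148 in
Initial abstraction Ia = S/5 = (2100/667)/5 = 420/667 ≈ 0.630 in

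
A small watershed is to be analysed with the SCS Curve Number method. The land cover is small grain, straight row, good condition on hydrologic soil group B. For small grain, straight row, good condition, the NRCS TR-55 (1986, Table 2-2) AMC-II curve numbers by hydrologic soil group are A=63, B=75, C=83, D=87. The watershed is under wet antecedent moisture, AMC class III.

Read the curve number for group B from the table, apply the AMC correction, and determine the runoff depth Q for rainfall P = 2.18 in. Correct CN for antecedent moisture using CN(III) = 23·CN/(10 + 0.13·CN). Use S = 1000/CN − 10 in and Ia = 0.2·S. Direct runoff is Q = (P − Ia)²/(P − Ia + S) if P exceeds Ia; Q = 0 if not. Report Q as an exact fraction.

Q = 42523441/39747450 in ≈ 1.070 in

NRCS table: small grain, straight row, good condition, soil group B → CN(II) = 75
Adjust CN=75 to AMC III: 23·75/(10 + 0.13·75) → 1725 ÷ (79/4) = 6900/79 ≈ 87.342
Max retention: S = 1000/(6900/79) − 10 = 100/69 in (≈ 1.449 in)
Initial abstraction Ia = S/5 = (100/69)/5 = 20/69 ≈ 0.290 in
P − Ia = 2.180 − 0.290 = 6521/3450 ≈ 1.890 in (> 0, runoff occurs)
Q = (6521/3450)²/((6521/3450) + 100/69) = (42523441/11902500)/(11521/3450) = 42523441/39747450 in ≈ 1.070 in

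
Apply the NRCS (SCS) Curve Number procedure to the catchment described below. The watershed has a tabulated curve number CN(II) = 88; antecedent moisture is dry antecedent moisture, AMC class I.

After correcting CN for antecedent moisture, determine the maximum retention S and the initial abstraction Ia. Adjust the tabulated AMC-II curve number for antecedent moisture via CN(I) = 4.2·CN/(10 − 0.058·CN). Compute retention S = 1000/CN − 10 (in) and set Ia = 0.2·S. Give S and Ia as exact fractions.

Dry (AMC I): CN(I) = 4.2·88/(10 − 0.058·88) = (1848/5)/(612/125) = 3850/51 ≈ 75.490
Max retention: S = 1000/(3850/51) − 10 = 250/77 in (≈ 3.247 in)
Initial abstraction Ia = S/5 = (250/77)/5 = 50/77 ≈ 0.649 in

S = 250/77 in ≈ 3.247 in; Ia = 50/77 in ≈ 0.649 in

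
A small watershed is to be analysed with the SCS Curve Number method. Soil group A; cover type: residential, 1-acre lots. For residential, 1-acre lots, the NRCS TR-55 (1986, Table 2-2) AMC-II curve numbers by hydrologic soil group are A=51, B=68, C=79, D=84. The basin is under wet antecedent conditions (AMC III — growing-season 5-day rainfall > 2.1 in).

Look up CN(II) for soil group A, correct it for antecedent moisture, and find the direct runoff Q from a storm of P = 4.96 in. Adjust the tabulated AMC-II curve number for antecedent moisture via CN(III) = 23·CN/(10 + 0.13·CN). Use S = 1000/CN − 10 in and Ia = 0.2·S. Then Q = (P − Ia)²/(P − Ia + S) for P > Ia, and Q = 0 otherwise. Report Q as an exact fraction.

Q = 3657346576/1784807475 in ≈ 2.049 in

NRCS table: residential, 1-acre lots, soil group A → CN(II) = 51
Adjust CN=51 to AMC III: 23·51/(10 + 0.13·51) → 1173 ÷ (1663/100) = 117300/1663 ≈ 70.535
Retention S: 1000/CN − 10 with CN=70.535 → S = 4900/1173 ≈ 4.177 in
Initial abstraction Ia = S/5 = (4900/1173)/5 = 980/1173 ≈ 0.835 in
Since P=4.960 > Ia=0.835: effective rainfall P−Ia = 120952/29325 in
Q = (120952/29325)²/((120952/29325) + 4900/1173) = (14629386304/859955625)/(243452/29325) = 3657346576/1784807475 in ≈ 2.049 in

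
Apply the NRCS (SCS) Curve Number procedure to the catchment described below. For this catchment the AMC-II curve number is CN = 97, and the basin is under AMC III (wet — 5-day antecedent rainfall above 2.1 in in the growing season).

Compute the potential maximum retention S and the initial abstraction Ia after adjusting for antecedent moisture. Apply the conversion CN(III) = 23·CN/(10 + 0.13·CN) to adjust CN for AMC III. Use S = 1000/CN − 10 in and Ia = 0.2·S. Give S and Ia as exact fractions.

S = 300/2231 in ≈ 0.134 in; Ia = 60/2231 in ≈ 0.027 in

Wet (AMC III): CN(III) = 23·97/(10 + 0.13·97) = 2231/(2261/100) = 223100/2261 ≈ 98.673
Max retention: S = 1000/(223100/2261) − 10 = 300/2231 in (≈ 0.134 in)
Ia = 0.2S: 0.2·0.134 = 0.027 in (exactly 60/2231)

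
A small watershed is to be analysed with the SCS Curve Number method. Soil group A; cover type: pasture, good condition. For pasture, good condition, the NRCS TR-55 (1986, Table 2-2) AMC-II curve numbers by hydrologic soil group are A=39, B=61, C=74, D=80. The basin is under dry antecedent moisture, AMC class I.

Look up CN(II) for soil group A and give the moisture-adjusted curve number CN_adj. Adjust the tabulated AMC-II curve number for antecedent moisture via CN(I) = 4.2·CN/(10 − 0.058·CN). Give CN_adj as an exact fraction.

NRCS table: pasture, good condition, soil group A → CN(II) = 39
Adjust CN=39 to AMC I: 4.2·39/(10 − 0.058·39) → (819/5) ÷ (3869/500) = 81900/3869 ≈ 21.168

CN_adj = 81900/3869 ≈ 21.168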